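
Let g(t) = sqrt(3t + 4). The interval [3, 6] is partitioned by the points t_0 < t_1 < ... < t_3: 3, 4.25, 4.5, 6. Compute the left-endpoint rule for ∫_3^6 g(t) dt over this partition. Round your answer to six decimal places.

11.805058

Subinterval widths: 1.25, 0.25, 1.5.
Left endpoints: 3, 4.25, 4.5.
g(3) ≈ 3.605551, g(4.25) ≈ 4.092676, g(4.5) ≈ 4.183300.
Sum = Σ Δt_i · g(t_i).
Sum ≈ 11.805058.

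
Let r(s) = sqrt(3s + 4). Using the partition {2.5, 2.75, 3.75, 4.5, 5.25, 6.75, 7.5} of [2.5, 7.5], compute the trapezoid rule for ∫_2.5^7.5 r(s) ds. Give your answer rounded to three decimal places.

Subinterval widths: 0.25, 1, 0.75, 0.75, 1.5, 0.75.
r(2.5) ≈ 3.391, r(2.75) ≈ 3.500, r(3.75) ≈ 3.905, r(4.5) ≈ 4.183, r(5.25) ≈ 4.444, r(6.75) ≈ 4.924, r(7.5) ≈ 5.148.
On each subinterval the trapezoid contributes (Δs_i/2)·[r(s_{i-1}) + r(s_i)].
Sum ≈ 21.636.

21.636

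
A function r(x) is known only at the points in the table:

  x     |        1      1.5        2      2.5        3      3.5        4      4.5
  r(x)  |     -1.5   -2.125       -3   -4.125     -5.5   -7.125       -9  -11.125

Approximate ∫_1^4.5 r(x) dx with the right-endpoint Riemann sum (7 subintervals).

-21

Δx = 0.5.
Sum = 0.5·[(-2.125) + (-3) + (-4.125) + (-5.5) + (-7.125) + (-9) + (-11.125)] = -21.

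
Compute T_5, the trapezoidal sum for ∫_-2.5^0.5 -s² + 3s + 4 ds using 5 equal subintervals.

-2.43

Δs = (0.5 − (-2.5))/5 = 0.6.
f(-2.5) = -9.75, f(-1.9) = -5.31, f(-1.3) = -1.59, f(-0.7) = 1.41, f(-0.1) = 3.69, f(0.5) = 5.25.
T_5 = (Δs/2)·[f(s_0) + 2f(s_1) + ... + 2f(s_{4}) + f(s_5)].
Sum = -2.43.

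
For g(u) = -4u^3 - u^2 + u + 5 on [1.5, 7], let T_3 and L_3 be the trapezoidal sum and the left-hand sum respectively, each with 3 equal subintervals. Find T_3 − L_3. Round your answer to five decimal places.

-1283.10417

T_3 ≈ -2618.4837963.
L_3 ≈ -1335.3796296.
T_3 − L_3 ≈ -1283.10417.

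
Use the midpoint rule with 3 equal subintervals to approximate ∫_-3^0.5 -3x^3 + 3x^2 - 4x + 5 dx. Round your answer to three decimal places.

Δx = (0.5 − (-3))/3 = 7/6.
Midpoints: -29/12, -1.25, -1/12.
f(-29/12) = 42929/576, f(-1.25) = 20.546875, f(-1/12) = 3085/576.
Sum = Δx · [f(-29/12) + f(-1.25) + f(-1/12)].
Sum ≈ 117.171.

117.171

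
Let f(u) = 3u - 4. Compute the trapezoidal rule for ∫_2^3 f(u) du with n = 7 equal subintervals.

Δu = (3 − 2)/7 = 1/7.
f(2) = 2, f(15/7) = 17/7, f(16/7) = 20/7, f(17/7) = 23/7, f(18/7) = 26/7, f(19/7) = 29/7, f(20/7) = 32/7, f(3) = 5.
T_7 = (Δu/2)·[f(u_0) + 2f(u_1) + ... + 2f(u_{6}) + f(u_7)].
Sum = 3.5.

3.5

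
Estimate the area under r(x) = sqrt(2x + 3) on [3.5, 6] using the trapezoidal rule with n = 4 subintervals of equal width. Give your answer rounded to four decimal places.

Δx = (6 − 3.5)/4 = 0.625.
r(3.5) ≈ 3.1623, r(4.125) ≈ 3.3541, r(4.75) ≈ 3.5355, r(5.375) ≈ 3.7081, r(6) ≈ 3.8730.
T_4 = (Δx/2)·[r(x_0) + 2r(x_1) + 2r(x_2) + 2r(x_3) + r(x_4)].
Sum ≈ 8.8221.

8.8221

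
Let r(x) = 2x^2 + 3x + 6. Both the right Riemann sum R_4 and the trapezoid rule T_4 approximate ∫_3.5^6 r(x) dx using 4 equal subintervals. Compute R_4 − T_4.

17.1875

R_4 = 183.5546875.
T_4 = 166.3671875.
R_4 − T_4 = 17.1875.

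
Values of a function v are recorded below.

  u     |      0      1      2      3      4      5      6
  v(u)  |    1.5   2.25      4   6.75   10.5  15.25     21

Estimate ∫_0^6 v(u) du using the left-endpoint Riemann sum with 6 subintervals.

Δu = 1.
Sum = 1·[1.5 + 2.25 + 4 + 6.75 + 10.5 + 15.25] = 40.25.

40.25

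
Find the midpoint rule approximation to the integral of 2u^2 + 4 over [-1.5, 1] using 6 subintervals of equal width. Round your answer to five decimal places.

Δu = (1 − (-1.5))/6 = 5/12.
Midpoints: -31/24, -0.875, -11/24, -1/24, 0.375, 19/24.
f(-31/24) = 2113/288, f(-0.875) = 5.53125, f(-11/24) = 1273/288, f(-1/24) = 1153/288, f(0.375) = 4.28125, f(19/24) = 1513/288.
Sum = Δu · [f(-31/24) + f(-0.875) + f(-11/24) + ...].
Sum ≈ 12.84433.

12.84433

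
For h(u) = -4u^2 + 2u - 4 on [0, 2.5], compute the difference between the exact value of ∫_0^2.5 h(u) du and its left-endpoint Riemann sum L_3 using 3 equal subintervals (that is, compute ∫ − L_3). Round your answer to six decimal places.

Exact integral: ∫_0^2.5 h(u) du ≈ -24.58333333.
L_3 ≈ -17.40740741.
Error ≈ -24.58333333 − (-17.40740741) ≈ -7.175926.

-7.175926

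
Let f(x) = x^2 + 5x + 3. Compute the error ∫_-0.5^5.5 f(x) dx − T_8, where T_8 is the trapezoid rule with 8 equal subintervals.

-0.5625

Exact integral: ∫_-0.5^5.5 f(x) dx = 148.5.
T_8 = 149.0625.
Error = 148.5 − 149.0625 = -0.5625.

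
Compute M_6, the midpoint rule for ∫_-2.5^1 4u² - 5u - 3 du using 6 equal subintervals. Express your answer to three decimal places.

Δu = (1 − (-2.5))/6 = 7/12.
Midpoints: -53/24, -1.625, -25/24, -11/24, 0.125, 17/24.
f(-53/24) = 3967/144, f(-1.625) = 15.6875, f(-25/24) = 943/144, f(-11/24) = 19/144, f(0.125) = -3.5625, f(17/24) = -653/144.
Sum = Δu · [f(-53/24) + f(-1.625) + f(-25/24) + ...].
Sum ≈ 24.395.

24.395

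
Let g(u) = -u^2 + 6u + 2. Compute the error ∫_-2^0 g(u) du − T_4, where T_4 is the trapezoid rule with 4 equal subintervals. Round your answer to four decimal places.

0.0833

Exact integral: ∫_-2^0 g(u) du ≈ -10.666667.
T_4 = -10.75.
Error ≈ -10.666667 − (-10.75) ≈ 0.0833.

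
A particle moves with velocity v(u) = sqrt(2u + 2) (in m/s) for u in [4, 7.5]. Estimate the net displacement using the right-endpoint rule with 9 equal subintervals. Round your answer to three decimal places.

13.009

Δu = (7.5 − 4)/9 = 7/18.
Right endpoints: 79/18, 43/9, 31/6, 50/9, 107/18, 19/3, 121/18, 64/9, 7.5.
v(79/18) ≈ 3.283, v(43/9) ≈ 3.399, v(31/6) ≈ 3.512, v(50/9) ≈ 3.621, v(107/18) ≈ 3.727, v(19/3) ≈ 3.830, v(121/18) ≈ 3.930, v(64/9) ≈ 4.028, v(7.5) ≈ 4.123.
Sum = Δu · [v(79/18) + v(43/9) + v(31/6) + ...].
Sum ≈ 13.009.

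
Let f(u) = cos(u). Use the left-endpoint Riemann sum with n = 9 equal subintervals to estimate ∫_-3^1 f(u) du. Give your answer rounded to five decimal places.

Δu = (1 − (-3))/9 = 4/9.
Left endpoints: -3, -23/9, -19/9, -5/3, -11/9, -7/9, -1/3, 1/9, 5/9.
f(-3) ≈ -0.98999, f(-23/9) ≈ -0.83314, f(-19/9) ≈ -0.51441, f(-5/3) ≈ -0.09572, f(-11/9) ≈ 0.34156, f(-7/9) ≈ 0.71247, f(-1/3) ≈ 0.94496, f(1/9) ≈ 0.99383, f(5/9) ≈ 0.84961.
Sum = Δu · [f(-3) + f(-23/9) + f(-19/9) + ...].
Sum ≈ 0.62630.

0.62630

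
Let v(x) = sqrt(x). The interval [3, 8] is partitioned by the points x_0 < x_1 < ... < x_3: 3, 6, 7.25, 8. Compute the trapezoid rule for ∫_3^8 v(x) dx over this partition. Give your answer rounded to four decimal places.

11.5565

Subinterval widths: 3, 1.25, 0.75.
v(3) ≈ 1.7321, v(6) ≈ 2.4495, v(7.25) ≈ 2.6926, v(8) ≈ 2.8284.
On each subinterval the trapezoid contributes (Δx_i/2)·[v(x_{i-1}) + v(x_i)].
Sum ≈ 11.5565.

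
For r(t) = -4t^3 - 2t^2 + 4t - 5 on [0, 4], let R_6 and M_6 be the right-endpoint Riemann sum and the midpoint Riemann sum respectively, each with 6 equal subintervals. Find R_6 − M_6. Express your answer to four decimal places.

-102.2222

R_6 ≈ -385.037037.
M_6 ≈ -282.814815.
R_6 − M_6 ≈ -102.2222.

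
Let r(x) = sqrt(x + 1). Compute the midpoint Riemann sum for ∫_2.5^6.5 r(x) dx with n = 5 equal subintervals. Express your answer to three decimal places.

Δx = (6.5 − 2.5)/5 = 0.8.
Midpoints: 2.9, 3.7, 4.5, 5.3, 6.1.
r(2.9) ≈ 1.975, r(3.7) ≈ 2.168, r(4.5) ≈ 2.345, r(5.3) ≈ 2.510, r(6.1) ≈ 2.665.
Sum = Δx · [r(2.9) + r(3.7) + r(4.5) + r(5.3) + r(6.1)].
Sum ≈ 9.330.

9.330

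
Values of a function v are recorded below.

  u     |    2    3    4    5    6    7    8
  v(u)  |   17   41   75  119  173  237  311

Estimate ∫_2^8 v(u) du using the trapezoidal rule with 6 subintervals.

Δu = 1.
T_6 = (1/2)·[17 + 2·41 + 2·75 + 2·119 + 2·173 + 2·237 + 311] = 809.

809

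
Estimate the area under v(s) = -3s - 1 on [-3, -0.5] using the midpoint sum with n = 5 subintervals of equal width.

Δs = (-0.5 − (-3))/5 = 0.5.
Midpoints: -2.75, -2.25, -1.75, -1.25, -0.75.
v(-2.75) = 7.25, v(-2.25) = 5.75, v(-1.75) = 4.25, v(-1.25) = 2.75, v(-0.75) = 1.25.
Sum = Δs · [v(-2.75) + v(-2.25) + v(-1.75) + v(-1.25) + v(-0.75)].
Sum = 10.625.

10.625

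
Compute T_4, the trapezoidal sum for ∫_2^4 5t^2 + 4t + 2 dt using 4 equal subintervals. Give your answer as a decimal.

Δt = (4 − 2)/4 = 0.5.
f(2) = 30, f(2.5) = 43.25, f(3) = 59, f(3.5) = 77.25, f(4) = 98.
T_4 = (Δt/2)·[f(t_0) + 2f(t_1) + 2f(t_2) + 2f(t_3) + f(t_4)].
Sum = 121.75.

121.75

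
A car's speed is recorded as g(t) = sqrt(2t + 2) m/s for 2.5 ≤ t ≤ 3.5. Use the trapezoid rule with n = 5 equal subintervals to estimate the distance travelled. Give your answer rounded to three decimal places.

2.826

Δt = (3.5 − 2.5)/5 = 0.2.
g(2.5) ≈ 2.646, g(2.7) ≈ 2.720, g(2.9) ≈ 2.793, g(3.1) ≈ 2.864, g(3.3) ≈ 2.933, g(3.5) ≈ 3.000.
T_5 = (Δt/2)·[g(t_0) + 2g(t_1) + ... + 2g(t_{4}) + g(t_5)].
Sum ≈ 2.826.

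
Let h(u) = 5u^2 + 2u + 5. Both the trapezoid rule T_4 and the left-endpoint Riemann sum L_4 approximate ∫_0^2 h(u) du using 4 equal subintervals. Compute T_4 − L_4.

T_4 = 27.75.
L_4 = 21.75.
T_4 − L_4 = 6.

6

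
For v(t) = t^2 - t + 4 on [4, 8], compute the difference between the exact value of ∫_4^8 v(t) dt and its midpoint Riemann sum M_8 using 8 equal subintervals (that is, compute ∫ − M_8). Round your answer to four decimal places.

Exact integral: ∫_4^8 v(t) dt ≈ 141.333333.
M_8 = 141.25.
Error ≈ 141.333333 − 141.25 ≈ 0.0833.

0.0833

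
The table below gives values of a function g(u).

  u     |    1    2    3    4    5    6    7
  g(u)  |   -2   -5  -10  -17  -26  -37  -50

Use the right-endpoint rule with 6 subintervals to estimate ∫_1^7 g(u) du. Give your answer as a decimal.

-145

Δu = 1.
Sum = 1·[(-5) + (-10) + (-17) + (-26) + (-37) + (-50)] = -145.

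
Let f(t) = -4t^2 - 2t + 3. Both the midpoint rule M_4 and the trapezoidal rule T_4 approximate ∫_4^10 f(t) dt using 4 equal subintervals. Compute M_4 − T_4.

M_4 = -1309.5.
T_4 = -1323.
M_4 − T_4 = 13.5.

13.5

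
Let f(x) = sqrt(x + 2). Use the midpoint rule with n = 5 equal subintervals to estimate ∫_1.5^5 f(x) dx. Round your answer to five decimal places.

Δx = (5 − 1.5)/5 = 0.7.
Midpoints: 1.85, 2.55, 3.25, 3.95, 4.65.
f(1.85) ≈ 1.96214, f(2.55) ≈ 2.13307, f(3.25) ≈ 2.29129, f(3.95) ≈ 2.43926, f(4.65) ≈ 2.57876.
Sum = Δx · [f(1.85) + f(2.55) + f(3.25) + f(3.95) + f(4.65)].
Sum ≈ 7.98317.

7.98317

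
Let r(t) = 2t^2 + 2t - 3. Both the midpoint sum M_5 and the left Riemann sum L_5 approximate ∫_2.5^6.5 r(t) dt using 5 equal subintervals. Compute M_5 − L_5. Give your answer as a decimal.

M_5 = 196.24.
L_5 = 165.52.
M_5 − L_5 = 30.72.

30.72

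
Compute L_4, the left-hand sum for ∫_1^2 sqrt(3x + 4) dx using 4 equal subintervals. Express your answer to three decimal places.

2.847

Δx = (2 − 1)/4 = 0.25.
Left endpoints: 1, 1.25, 1.5, 1.75.
f(1) ≈ 2.646, f(1.25) ≈ 2.784, f(1.5) ≈ 2.915, f(1.75) ≈ 3.041.
Sum = Δx · [f(1) + f(1.25) + f(1.5) + f(1.75)].
Sum ≈ 2.847.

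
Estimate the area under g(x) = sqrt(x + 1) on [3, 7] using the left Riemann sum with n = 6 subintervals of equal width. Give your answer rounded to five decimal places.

9.47276

Δx = (7 − 3)/6 = 2/3.
Left endpoints: 3, 11/3, 13/3, 5, 17/3, 19/3.
g(3) ≈ 2.00000, g(11/3) ≈ 2.16025, g(13/3) ≈ 2.30940, g(5) ≈ 2.44949, g(17/3) ≈ 2.58199, g(19/3) ≈ 2.70801.
Sum = Δx · [g(3) + g(11/3) + g(13/3) + ...].
Sum ≈ 9.47276.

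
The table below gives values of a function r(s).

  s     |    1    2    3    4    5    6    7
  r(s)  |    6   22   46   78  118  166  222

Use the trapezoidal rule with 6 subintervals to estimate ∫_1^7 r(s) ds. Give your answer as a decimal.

Δs = 1.
T_6 = (1/2)·[6 + 2·22 + 2·46 + 2·78 + 2·118 + 2·166 + 222] = 544.

544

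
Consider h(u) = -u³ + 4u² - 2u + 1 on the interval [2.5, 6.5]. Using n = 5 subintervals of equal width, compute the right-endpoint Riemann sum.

Δu = (6.5 − 2.5)/5 = 0.8.
Right endpoints: 3.3, 4.1, 4.9, 5.7, 6.5.
h(3.3) = 2.023, h(4.1) = -8.881, h(4.9) = -30.409, h(5.7) = -65.633, h(6.5) = -117.625.
Sum = Δu · [h(3.3) + h(4.1) + h(4.9) + h(5.7) + h(6.5)].
Sum = -176.42.

-176.42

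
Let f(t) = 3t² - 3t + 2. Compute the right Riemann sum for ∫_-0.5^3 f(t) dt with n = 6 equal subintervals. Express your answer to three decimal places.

26.189

Δt = (3 − (-0.5))/6 = 7/12.
Right endpoints: 1/12, 2/3, 1.25, 11/6, 29/12, 3.
f(1/12) = 85/48, f(2/3) = 4/3, f(1.25) = 2.9375, f(11/6) = 79/12, f(29/12) = 589/48, f(3) = 20.
Sum = Δt · [f(1/12) + f(2/3) + f(1.25) + ...].
Sum ≈ 26.189.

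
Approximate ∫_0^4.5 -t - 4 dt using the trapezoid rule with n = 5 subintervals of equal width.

Δt = (4.5 − 0)/5 = 0.9.
f(0) = -4, f(0.9) = -4.9, f(1.8) = -5.8, f(2.7) = -6.7, f(3.6) = -7.6, f(4.5) = -8.5.
T_5 = (Δt/2)·[f(t_0) + 2f(t_1) + ... + 2f(t_{4}) + f(t_5)].
Sum = -28.125.

-28.125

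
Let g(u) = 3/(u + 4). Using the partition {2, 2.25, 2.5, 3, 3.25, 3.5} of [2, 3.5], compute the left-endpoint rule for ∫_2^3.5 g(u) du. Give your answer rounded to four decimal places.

Subinterval widths: 0.25, 0.25, 0.5, 0.25, 0.25.
Left endpoints: 2, 2.25, 2.5, 3, 3.25.
g(2) = 0.5, g(2.25) = 0.48, g(2.5) = 6/13, g(3) = 3/7, g(3.25) = 12/29.
Sum = Σ Δu_i · g(u_i).
Sum ≈ 0.6864.

0.6864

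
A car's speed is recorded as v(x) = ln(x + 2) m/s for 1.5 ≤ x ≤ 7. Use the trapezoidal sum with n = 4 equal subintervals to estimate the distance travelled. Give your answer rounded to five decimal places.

9.86305

Δx = (7 − 1.5)/4 = 1.375.
v(1.5) ≈ 1.25276, v(2.875) ≈ 1.58412, v(4.25) ≈ 1.83258, v(5.625) ≈ 2.03143, v(7) ≈ 2.19722.
T_4 = (Δx/2)·[v(x_0) + 2v(x_1) + 2v(x_2) + 2v(x_3) + v(x_4)].
Sum ≈ 9.86305.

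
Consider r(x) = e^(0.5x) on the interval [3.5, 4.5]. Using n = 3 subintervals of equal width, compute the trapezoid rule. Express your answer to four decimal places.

7.4835

Δx = (4.5 − 3.5)/3 = 1/3.
r(3.5) ≈ 5.7546, r(23/6) ≈ 6.7983, r(25/6) ≈ 8.0312, r(4.5) ≈ 9.4877.
T_3 = (Δx/2)·[r(x_0) + 2r(x_1) + 2r(x_2) + r(x_3)].
Sum ≈ 7.4835.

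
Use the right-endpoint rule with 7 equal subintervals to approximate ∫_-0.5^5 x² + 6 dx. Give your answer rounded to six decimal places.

84.997449

Δx = (5 − (-0.5))/7 = 11/14.
Right endpoints: 2/7, 15/14, 13/7, 37/14, 24/7, 59/14, 5.
f(2/7) = 298/49, f(15/14) = 1401/196, f(13/7) = 463/49, f(37/14) = 2545/196, f(24/7) = 870/49, f(59/14) = 4657/196, f(5) = 31.
Sum = Δx · [f(2/7) + f(15/14) + f(13/7) + ...].
Sum ≈ 84.997449.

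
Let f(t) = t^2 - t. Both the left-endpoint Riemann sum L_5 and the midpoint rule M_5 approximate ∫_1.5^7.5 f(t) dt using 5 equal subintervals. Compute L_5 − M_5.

-26.64

L_5 = 85.14.
M_5 = 111.78.
L_5 − M_5 = -26.64.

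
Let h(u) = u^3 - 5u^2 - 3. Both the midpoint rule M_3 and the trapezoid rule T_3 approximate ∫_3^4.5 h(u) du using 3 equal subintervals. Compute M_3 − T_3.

M_3 = -29.3046875.
T_3 = -28.71875.
M_3 − T_3 = -0.5859375.

-0.5859375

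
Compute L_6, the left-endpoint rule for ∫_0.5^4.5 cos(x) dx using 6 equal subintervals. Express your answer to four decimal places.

-1.0398

Δx = (4.5 − 0.5)/6 = 2/3.
Left endpoints: 0.5, 7/6, 11/6, 2.5, 19/6, 23/6.
f(0.5) ≈ 0.8776, f(7/6) ≈ 0.3932, f(11/6) ≈ -0.2595, f(2.5) ≈ -0.8011, f(19/6) ≈ -0.9997, f(23/6) ≈ -0.7701.
Sum = Δx · [f(0.5) + f(7/6) + f(11/6) + ...].
Sum ≈ -1.0398.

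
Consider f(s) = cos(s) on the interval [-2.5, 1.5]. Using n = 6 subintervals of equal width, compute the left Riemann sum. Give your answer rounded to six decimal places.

Δs = (1.5 − (-2.5))/6 = 2/3.
Left endpoints: -2.5, -11/6, -7/6, -0.5, 1/6, 5/6.
f(-2.5) ≈ -0.801144, f(-11/6) ≈ -0.259531, f(-7/6) ≈ 0.393219, f(-0.5) ≈ 0.877583, f(1/6) ≈ 0.986143, f(5/6) ≈ 0.672412.
Sum = Δs · [f(-2.5) + f(-11/6) + f(-7/6) + ...].
Sum ≈ 1.245788.

1.245788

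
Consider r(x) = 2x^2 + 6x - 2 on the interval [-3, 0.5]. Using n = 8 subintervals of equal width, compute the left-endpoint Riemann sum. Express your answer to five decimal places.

-15.70898

Δx = (0.5 − (-3))/8 = 0.4375.
Left endpoints: -3, -2.5625, -2.125, -1.6875, -1.25, -0.8125, -0.375, 0.0625.
r(-3) = -2, r(-2.5625) = -4.2421875, r(-2.125) = -5.71875, r(-1.6875) = -6.4296875, r(-1.25) = -6.375, r(-0.8125) = -5.5546875, r(-0.375) = -3.96875, r(0.0625) = -1.6171875.
Sum = Δx · [r(-3) + r(-2.5625) + r(-2.125) + ...].
Sum ≈ -15.70898.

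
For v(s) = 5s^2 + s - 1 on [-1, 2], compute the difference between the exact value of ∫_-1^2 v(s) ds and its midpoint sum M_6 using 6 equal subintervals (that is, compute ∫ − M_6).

Exact integral: ∫_-1^2 v(s) ds = 13.5.
M_6 = 13.1875.
Error = 13.5 − 13.1875 = 0.3125.

0.3125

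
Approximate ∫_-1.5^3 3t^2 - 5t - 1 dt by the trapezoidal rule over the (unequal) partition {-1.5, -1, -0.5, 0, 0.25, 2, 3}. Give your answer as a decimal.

Subinterval widths: 0.5, 0.5, 0.5, 0.25, 1.75, 1.
f(-1.5) = 13.25, f(-1) = 7, f(-0.5) = 2.25, f(0) = -1, f(0.25) = -2.0625, f(2) = 1, f(3) = 11.
On each subinterval the trapezoid contributes (Δt_i/2)·[f(t_{i-1}) + f(t_i)].
Sum = 12.375.

12.375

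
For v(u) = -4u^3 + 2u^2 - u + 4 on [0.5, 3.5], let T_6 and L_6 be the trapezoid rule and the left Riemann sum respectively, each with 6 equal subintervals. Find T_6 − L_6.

-37.5

T_6 = -118.25.
L_6 = -80.75.
T_6 − L_6 = -37.5.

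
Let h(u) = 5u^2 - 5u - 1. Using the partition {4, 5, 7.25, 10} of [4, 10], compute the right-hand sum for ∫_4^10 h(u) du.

Subinterval widths: 1, 2.25, 2.75.
Right endpoints: 5, 7.25, 10.
h(5) = 99, h(7.25) = 225.5625, h(10) = 449.
Sum = Σ Δu_i · h(u_i).
Sum = 1841.265625.

1841.265625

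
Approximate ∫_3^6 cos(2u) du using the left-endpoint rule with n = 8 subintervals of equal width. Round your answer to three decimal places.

-0.101

Δu = (6 − 3)/8 = 0.375.
Left endpoints: 3, 3.375, 3.75, 4.125, 4.5, 4.875, 5.25, 5.625.
f(3) ≈ 0.960, f(3.375) ≈ 0.893, f(3.75) ≈ 0.347, f(4.125) ≈ -0.386, f(4.5) ≈ -0.911, f(4.875) ≈ -0.948, f(5.25) ≈ -0.476, f(5.625) ≈ 0.252.
Sum = Δu · [f(3) + f(3.375) + f(3.75) + ...].
Sum ≈ -0.101.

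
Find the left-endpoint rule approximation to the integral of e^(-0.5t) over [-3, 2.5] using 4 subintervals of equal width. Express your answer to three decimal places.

Δt = (2.5 − (-3))/4 = 1.375.
Left endpoints: -3, -1.625, -0.25, 1.125.
f(-3) ≈ 4.482, f(-1.625) ≈ 2.254, f(-0.25) ≈ 1.133, f(1.125) ≈ 0.570.
Sum = Δt · [f(-3) + f(-1.625) + f(-0.25) + f(1.125)].
Sum ≈ 11.602.

11.602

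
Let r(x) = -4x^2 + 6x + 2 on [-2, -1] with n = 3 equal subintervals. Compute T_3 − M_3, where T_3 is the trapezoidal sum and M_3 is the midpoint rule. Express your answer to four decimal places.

T_3 ≈ -16.407407.
M_3 ≈ -16.296296.
T_3 − M_3 ≈ -0.1111.

-0.1111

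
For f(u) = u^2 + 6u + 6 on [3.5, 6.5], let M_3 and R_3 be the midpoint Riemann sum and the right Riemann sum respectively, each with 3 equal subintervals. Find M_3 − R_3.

-24.75

M_3 = 185.
R_3 = 209.75.
M_3 − R_3 = -24.75.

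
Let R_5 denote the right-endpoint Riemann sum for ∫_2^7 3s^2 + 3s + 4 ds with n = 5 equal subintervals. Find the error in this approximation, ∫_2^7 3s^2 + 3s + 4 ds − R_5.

Exact integral: ∫_2^7 f(s) ds = 422.5.
R_5 = 500.
Error = 422.5 − 500 = -77.5.

-77.5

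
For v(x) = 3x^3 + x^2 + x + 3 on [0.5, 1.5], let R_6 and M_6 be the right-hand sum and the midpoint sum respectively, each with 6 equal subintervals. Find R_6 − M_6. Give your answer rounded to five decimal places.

R_6 ≈ 9.9421296.
M_6 ≈ 8.8101852.
R_6 − M_6 ≈ 1.13194.

1.13194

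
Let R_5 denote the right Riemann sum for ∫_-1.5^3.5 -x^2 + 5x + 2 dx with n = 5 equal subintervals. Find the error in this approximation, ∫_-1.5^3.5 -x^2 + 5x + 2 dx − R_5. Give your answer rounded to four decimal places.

-6.6667

Exact integral: ∫_-1.5^3.5 f(x) dx ≈ 19.583333.
R_5 = 26.25.
Error ≈ 19.583333 − 26.25 ≈ -6.6667.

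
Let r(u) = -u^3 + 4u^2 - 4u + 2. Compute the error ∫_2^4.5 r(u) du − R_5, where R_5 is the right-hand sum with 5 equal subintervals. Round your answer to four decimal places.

7.6302

Exact integral: ∫_2^4.5 r(u) du ≈ -15.182292.
R_5 = -22.8125.
Error ≈ -15.182292 − (-22.8125) ≈ 7.6302.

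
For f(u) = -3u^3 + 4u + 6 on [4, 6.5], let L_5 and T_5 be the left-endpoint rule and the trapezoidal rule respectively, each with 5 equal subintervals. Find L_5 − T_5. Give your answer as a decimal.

155.46875

L_5 = -928.75.
T_5 = -1084.21875.
L_5 − T_5 = 155.46875.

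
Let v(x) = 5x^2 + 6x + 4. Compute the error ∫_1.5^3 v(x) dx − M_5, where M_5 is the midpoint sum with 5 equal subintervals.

Exact integral: ∫_1.5^3 v(x) dx = 65.625.
M_5 = 65.56875.
Error = 65.625 − 65.56875 = 0.05625.

0.05625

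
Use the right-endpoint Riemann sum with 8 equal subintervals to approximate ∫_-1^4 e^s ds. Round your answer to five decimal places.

Δs = (4 − (-1))/8 = 0.625.
Right endpoints: -0.375, 0.25, 0.875, 1.5, 2.125, 2.75, 3.375, 4.
f(-0.375) ≈ 0.68729, f(0.25) ≈ 1.28403, f(0.875) ≈ 2.39888, f(1.5) ≈ 4.48169, f(2.125) ≈ 8.37290, f(2.75) ≈ 15.64263, f(3.375) ≈ 29.22428, f(4) ≈ 54.59815.
Sum = Δs · [f(-0.375) + f(0.25) + f(0.875) + ...].
Sum ≈ 72.93115.

72.93115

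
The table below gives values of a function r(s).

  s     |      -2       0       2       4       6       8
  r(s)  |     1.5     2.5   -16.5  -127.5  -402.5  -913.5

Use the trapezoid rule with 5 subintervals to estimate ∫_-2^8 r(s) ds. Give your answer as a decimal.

Δs = 2.
T_5 = (2/2)·[1.5 + 2·2.5 + 2·(-16.5) + 2·(-127.5) + 2·(-402.5) + (-913.5)] = -2000.

-2000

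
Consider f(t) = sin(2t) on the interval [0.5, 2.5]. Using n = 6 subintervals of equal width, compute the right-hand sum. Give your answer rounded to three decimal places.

Δt = (2.5 − 0.5)/6 = 1/3.
Right endpoints: 5/6, 7/6, 1.5, 11/6, 13/6, 2.5.
f(5/6) ≈ 0.995, f(7/6) ≈ 0.723, f(1.5) ≈ 0.141, f(11/6) ≈ -0.501, f(13/6) ≈ -0.929, f(2.5) ≈ -0.959.
Sum = Δt · [f(5/6) + f(7/6) + f(1.5) + ...].
Sum ≈ -0.177.

-0.177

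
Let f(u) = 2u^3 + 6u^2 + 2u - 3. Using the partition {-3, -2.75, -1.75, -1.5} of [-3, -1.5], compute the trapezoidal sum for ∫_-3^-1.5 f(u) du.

Subinterval widths: 0.25, 1, 0.25.
f(-3) = -9, f(-2.75) = -4.71875, f(-1.75) = 1.15625, f(-1.5) = 0.75.
On each subinterval the trapezoid contributes (Δu_i/2)·[f(u_{i-1}) + f(u_i)].
Sum = -3.2578125.

-3.2578125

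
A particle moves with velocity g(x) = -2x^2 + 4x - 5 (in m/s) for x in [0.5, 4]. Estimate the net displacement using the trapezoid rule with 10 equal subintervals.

-28.72625

Δx = (4 − 0.5)/10 = 0.35.
g(0.5) = -3.5, g(0.85) = -3.045, g(1.2) = -3.08, g(1.55) = -3.605, g(1.9) = -4.62, g(2.25) = -6.125, g(2.6) = -8.12, g(2.95) = -10.605, g(3.3) = -13.58, g(3.65) = -17.045, g(4) = -21.
T_10 = (Δx/2)·[g(x_0) + 2g(x_1) + ... + 2g(x_{9}) + g(x_10)].
Sum = -28.72625.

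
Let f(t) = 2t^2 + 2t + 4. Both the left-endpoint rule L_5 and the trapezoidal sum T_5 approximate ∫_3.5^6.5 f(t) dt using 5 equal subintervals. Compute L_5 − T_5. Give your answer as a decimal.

-19.8

L_5 = 177.06.
T_5 = 196.86.
L_5 − T_5 = -19.8.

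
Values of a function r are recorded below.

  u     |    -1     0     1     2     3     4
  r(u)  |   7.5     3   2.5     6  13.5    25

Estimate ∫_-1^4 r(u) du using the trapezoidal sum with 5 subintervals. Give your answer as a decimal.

Δu = 1.
T_5 = (1/2)·[7.5 + 2·3 + 2·2.5 + 2·6 + 2·13.5 + 25] = 41.25.

41.25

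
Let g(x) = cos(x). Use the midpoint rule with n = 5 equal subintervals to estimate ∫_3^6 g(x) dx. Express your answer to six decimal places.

-0.426910

Δx = (6 − 3)/5 = 0.6.
Midpoints: 3.3, 3.9, 4.5, 5.1, 5.7.
g(3.3) ≈ -0.987480, g(3.9) ≈ -0.725932, g(4.5) ≈ -0.210796, g(5.1) ≈ 0.377978, g(5.7) ≈ 0.834713.
Sum = Δx · [g(3.3) + g(3.9) + g(4.5) + g(5.1) + g(5.7)].
Sum ≈ -0.426910.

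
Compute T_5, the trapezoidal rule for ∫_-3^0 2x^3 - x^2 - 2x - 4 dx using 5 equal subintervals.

Δx = (0 − (-3))/5 = 0.6.
f(-3) = -61, f(-2.4) = -32.608, f(-1.8) = -15.304, f(-1.2) = -6.496, f(-0.6) = -3.592, f(0) = -4.
T_5 = (Δx/2)·[f(x_0) + 2f(x_1) + ... + 2f(x_{4}) + f(x_5)].
Sum = -54.3.

-54.3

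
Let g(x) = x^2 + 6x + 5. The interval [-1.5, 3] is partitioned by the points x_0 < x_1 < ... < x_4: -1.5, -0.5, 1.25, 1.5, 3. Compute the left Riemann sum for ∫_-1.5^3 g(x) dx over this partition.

Subinterval widths: 1, 1.75, 0.25, 1.5.
Left endpoints: -1.5, -0.5, 1.25, 1.5.
g(-1.5) = -1.75, g(-0.5) = 2.25, g(1.25) = 14.0625, g(1.5) = 16.25.
Sum = Σ Δx_i · g(x_i).
Sum = 30.078125.

30.078125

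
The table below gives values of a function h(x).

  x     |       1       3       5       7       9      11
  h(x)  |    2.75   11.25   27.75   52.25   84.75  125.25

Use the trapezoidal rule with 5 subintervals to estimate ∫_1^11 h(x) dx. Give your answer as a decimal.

480

Δx = 2.
T_5 = (2/2)·[2.75 + 2·11.25 + 2·27.75 + 2·52.25 + 2·84.75 + 125.25] = 480.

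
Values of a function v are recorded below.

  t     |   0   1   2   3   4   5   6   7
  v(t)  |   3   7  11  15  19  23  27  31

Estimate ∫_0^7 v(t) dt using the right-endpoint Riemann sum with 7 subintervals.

133

Δt = 1.
Sum = 1·[7 + 11 + 15 + 19 + 23 + 27 + 31] = 133.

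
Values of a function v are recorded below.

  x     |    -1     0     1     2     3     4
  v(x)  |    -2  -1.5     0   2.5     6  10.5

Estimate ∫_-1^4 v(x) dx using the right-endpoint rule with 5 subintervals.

17.5

Δx = 1.
Sum = 1·[(-1.5) + 0 + 2.5 + 6 + 10.5] = 17.5.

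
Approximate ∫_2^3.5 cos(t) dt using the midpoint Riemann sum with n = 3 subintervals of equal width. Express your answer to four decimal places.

Δt = (3.5 − 2)/3 = 0.5.
Midpoints: 2.25, 2.75, 3.25.
f(2.25) ≈ -0.6282, f(2.75) ≈ -0.9243, f(3.25) ≈ -0.9941.
Sum = Δt · [f(2.25) + f(2.75) + f(3.25)].
Sum ≈ -1.2733.

-1.2733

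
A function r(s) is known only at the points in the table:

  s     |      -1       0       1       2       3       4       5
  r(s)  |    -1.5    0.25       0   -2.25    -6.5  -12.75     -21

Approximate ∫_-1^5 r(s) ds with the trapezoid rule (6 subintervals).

-32.5

Δs = 1.
T_6 = (1/2)·[(-1.5) + 2·0.25 + 2·0 + 2·(-2.25) + 2·(-6.5) + 2·(-12.75) + (-21)] = -32.5.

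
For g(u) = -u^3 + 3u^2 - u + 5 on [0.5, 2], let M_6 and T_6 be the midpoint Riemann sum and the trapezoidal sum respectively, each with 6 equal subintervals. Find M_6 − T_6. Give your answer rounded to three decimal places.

0.018

M_6 ≈ 9.52148.
T_6 = 9.50390625.
M_6 − T_6 ≈ 0.018.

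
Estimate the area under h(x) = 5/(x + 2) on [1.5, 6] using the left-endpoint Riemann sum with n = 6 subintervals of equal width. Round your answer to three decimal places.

4.450

Δx = (6 − 1.5)/6 = 0.75.
Left endpoints: 1.5, 2.25, 3, 3.75, 4.5, 5.25.
h(1.5) = 10/7, h(2.25) = 20/17, h(3) = 1, h(3.75) = 20/23, h(4.5) = 10/13, h(5.25) = 20/29.
Sum = Δx · [h(1.5) + h(2.25) + h(3) + ...].
Sum ≈ 4.450.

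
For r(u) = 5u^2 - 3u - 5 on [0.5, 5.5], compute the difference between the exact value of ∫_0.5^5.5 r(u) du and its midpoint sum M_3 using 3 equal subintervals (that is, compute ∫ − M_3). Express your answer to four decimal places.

5.7870

Exact integral: ∫_0.5^5.5 r(u) du ≈ 207.083333.
M_3 ≈ 201.296296.
Error ≈ 207.083333 − 201.296296 ≈ 5.7870.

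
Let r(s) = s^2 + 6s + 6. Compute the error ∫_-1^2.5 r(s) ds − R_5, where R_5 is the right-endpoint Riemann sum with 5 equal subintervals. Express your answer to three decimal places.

-9.473

Exact integral: ∫_-1^2.5 r(s) ds ≈ 42.29167.
R_5 = 51.765.
Error ≈ 42.29167 − 51.765 ≈ -9.473.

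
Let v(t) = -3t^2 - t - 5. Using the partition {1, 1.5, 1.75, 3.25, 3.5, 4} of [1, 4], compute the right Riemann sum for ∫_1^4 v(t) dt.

Subinterval widths: 0.5, 0.25, 1.5, 0.25, 0.5.
Right endpoints: 1.5, 1.75, 3.25, 3.5, 4.
v(1.5) = -13.25, v(1.75) = -15.9375, v(3.25) = -39.9375, v(3.5) = -45.25, v(4) = -57.
Sum = Σ Δt_i · v(t_i).
Sum = -110.328125.

-110.328125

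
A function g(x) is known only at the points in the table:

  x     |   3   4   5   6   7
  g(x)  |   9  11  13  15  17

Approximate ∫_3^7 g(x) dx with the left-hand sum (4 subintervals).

48

Δx = 1.
Sum = 1·[9 + 11 + 13 + 15] = 48.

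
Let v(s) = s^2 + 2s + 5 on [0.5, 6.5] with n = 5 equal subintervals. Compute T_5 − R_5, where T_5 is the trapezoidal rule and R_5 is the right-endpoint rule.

-32.4

T_5 = 164.94.
R_5 = 197.34.
T_5 − R_5 = -32.4.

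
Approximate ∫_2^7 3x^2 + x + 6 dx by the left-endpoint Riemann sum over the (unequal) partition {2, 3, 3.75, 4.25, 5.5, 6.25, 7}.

327.28125

Subinterval widths: 1, 0.75, 0.5, 1.25, 0.75, 0.75.
Left endpoints: 2, 3, 3.75, 4.25, 5.5, 6.25.
f(2) = 20, f(3) = 36, f(3.75) = 51.9375, f(4.25) = 64.4375, f(5.5) = 102.25, f(6.25) = 129.4375.
Sum = Σ Δx_i · f(x_i).
Sum = 327.28125.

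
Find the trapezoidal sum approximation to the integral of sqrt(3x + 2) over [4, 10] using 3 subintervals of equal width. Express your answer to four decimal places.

Δx = (10 − 4)/3 = 2.
f(4) ≈ 3.7417, f(6) ≈ 4.4721, f(8) ≈ 5.0990, f(10) ≈ 5.6569.
T_3 = (Δx/2)·[f(x_0) + 2f(x_1) + 2f(x_2) + f(x_3)].
Sum ≈ 28.5408.

28.5408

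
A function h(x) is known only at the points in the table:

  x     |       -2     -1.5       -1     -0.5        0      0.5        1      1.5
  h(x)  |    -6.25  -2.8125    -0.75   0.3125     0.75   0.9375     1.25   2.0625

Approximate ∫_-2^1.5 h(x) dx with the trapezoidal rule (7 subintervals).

-1.203125

Δx = 0.5.
T_7 = (0.5/2)·[(-6.25) + 2·(-2.8125) + 2·(-0.75) + 2·0.3125 + 2·0.75 + 2·0.9375 + 2·1.25 + 2.0625] = -1.203125.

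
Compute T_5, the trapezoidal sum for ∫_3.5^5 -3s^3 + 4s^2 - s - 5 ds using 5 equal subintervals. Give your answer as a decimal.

-261.34875

Δs = (5 − 3.5)/5 = 0.3.
f(3.5) = -88.125, f(3.8) = -115.656, f(4.1) = -148.623, f(4.4) = -187.512, f(4.7) = -232.809, f(5) = -285.
T_5 = (Δs/2)·[f(s_0) + 2f(s_1) + ... + 2f(s_{4}) + f(s_5)].
Sum = -261.34875.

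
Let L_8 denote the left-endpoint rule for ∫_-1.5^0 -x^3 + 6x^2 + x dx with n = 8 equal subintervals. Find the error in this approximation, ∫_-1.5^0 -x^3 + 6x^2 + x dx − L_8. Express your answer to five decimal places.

-1.51392

Exact integral: ∫_-1.5^0 f(x) dx = 6.890625.
L_8 ≈ 8.4045410.
Error ≈ 6.890625 − 8.4045410 ≈ -1.51392.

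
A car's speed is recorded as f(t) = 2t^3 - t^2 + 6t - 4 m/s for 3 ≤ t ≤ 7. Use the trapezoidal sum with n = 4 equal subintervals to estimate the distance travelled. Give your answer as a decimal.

1178

Δt = (7 − 3)/4 = 1.
f(3) = 59, f(4) = 132, f(5) = 251, f(6) = 428, f(7) = 675.
T_4 = (Δt/2)·[f(t_0) + 2f(t_1) + 2f(t_2) + 2f(t_3) + f(t_4)].
Sum = 1178.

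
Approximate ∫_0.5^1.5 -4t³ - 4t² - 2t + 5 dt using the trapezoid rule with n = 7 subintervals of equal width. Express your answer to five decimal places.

Δt = (1.5 − 0.5)/7 = 1/7.
f(0.5) = 2.5, f(9/14) = 685/686, f(11/14) = -673/686, f(13/14) = -2407/686, f(15/14) = -4565/686, f(17/14) = -7195/686, f(19/14) = -10345/686, f(1.5) = -20.5.
T_7 = (Δt/2)·[f(t_0) + 2f(t_1) + ... + 2f(t_{6}) + f(t_7)].
Sum ≈ -6.38776.

-6.38776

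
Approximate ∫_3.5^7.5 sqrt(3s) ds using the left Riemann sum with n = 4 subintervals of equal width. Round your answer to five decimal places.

15.39250

Δs = (7.5 − 3.5)/4 = 1.
Left endpoints: 3.5, 4.5, 5.5, 6.5.
f(3.5) ≈ 3.24037, f(4.5) ≈ 3.67423, f(5.5) ≈ 4.06202, f(6.5) ≈ 4.41588.
Sum = Δs · [f(3.5) + f(4.5) + f(5.5) + f(6.5)].
Sum ≈ 15.39250.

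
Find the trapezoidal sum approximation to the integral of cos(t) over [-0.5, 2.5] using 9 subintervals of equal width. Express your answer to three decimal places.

1.068

Δt = (2.5 − (-0.5))/9 = 1/3.
f(-0.5) ≈ 0.878, f(-1/6) ≈ 0.986, f(1/6) ≈ 0.986, f(0.5) ≈ 0.878, f(5/6) ≈ 0.672, f(7/6) ≈ 0.393, f(1.5) ≈ 0.071, f(11/6) ≈ -0.260, f(13/6) ≈ -0.561, f(2.5) ≈ -0.801.
T_9 = (Δt/2)·[f(t_0) + 2f(t_1) + ... + 2f(t_{8}) + f(t_9)].
Sum ≈ 1.068.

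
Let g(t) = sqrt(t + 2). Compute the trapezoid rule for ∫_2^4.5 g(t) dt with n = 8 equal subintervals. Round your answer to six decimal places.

5.714104

Δt = (4.5 − 2)/8 = 0.3125.
g(2) ≈ 2.000000, g(2.3125) ≈ 2.076656, g(2.625) ≈ 2.150581, g(2.9375) ≈ 2.222049, g(3.25) ≈ 2.291288, g(3.5625) ≈ 2.358495, g(3.875) ≈ 2.423840, g(4.1875) ≈ 2.487469, g(4.5) ≈ 2.549510.
T_8 = (Δt/2)·[g(t_0) + 2g(t_1) + ... + 2g(t_{7}) + g(t_8)].
Sum ≈ 5.714104.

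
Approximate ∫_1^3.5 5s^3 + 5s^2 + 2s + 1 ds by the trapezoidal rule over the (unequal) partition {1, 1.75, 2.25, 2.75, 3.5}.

276.93359375

Subinterval widths: 0.75, 0.5, 0.5, 0.75.
f(1) = 13, f(1.75) = 46.609375, f(2.25) = 87.765625, f(2.75) = 148.296875, f(3.5) = 283.625.
On each subinterval the trapezoid contributes (Δs_i/2)·[f(s_{i-1}) + f(s_i)].
Sum = 276.93359375.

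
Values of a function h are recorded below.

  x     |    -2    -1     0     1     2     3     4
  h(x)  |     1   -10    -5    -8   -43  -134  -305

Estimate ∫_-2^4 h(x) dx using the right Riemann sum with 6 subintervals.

-505

Δx = 1.
Sum = 1·[(-10) + (-5) + (-8) + (-43) + (-134) + (-305)] = -505.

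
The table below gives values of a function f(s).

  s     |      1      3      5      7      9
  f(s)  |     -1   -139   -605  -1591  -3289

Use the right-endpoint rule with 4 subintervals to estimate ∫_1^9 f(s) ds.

-11248

Δs = 2.
Sum = 2·[(-139) + (-605) + (-1591) + (-3289)] = -11248.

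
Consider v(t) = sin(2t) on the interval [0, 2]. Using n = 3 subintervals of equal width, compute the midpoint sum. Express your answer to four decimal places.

0.8914

Δt = (2 − 0)/3 = 2/3.
Midpoints: 1/3, 1, 5/3.
v(1/3) ≈ 0.6184, v(1) ≈ 0.9093, v(5/3) ≈ -0.1906.
Sum = Δt · [v(1/3) + v(1) + v(5/3)].
Sum ≈ 0.8914.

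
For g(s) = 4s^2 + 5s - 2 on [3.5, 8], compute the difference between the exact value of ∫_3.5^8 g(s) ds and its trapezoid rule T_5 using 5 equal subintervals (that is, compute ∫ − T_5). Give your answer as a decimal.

-2.43

Exact integral: ∫_3.5^8 g(s) ds = 745.875.
T_5 = 748.305.
Error = 745.875 − 748.305 = -2.43.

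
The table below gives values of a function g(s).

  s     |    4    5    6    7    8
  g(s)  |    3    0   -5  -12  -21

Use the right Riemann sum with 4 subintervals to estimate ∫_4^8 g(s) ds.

-38

Δs = 1.
Sum = 1·[0 + (-5) + (-12) + (-21)] = -38.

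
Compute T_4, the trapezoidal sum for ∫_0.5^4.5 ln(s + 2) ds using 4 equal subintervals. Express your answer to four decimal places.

5.8556

Δs = (4.5 − 0.5)/4 = 1.
f(0.5) ≈ 0.9163, f(1.5) ≈ 1.2528, f(2.5) ≈ 1.5041, f(3.5) ≈ 1.7047, f(4.5) ≈ 1.8718.
T_4 = (Δs/2)·[f(s_0) + 2f(s_1) + 2f(s_2) + 2f(s_3) + f(s_4)].
Sum ≈ 5.8556.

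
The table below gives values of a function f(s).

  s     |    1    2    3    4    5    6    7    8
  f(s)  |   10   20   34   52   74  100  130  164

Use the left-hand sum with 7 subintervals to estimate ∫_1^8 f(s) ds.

Δs = 1.
Sum = 1·[10 + 20 + 34 + 52 + 74 + 100 + 130] = 420.

420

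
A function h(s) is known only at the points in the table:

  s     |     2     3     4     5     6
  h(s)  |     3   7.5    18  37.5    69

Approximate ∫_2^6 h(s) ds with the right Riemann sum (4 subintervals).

132

Δs = 1.
Sum = 1·[7.5 + 18 + 37.5 + 69] = 132.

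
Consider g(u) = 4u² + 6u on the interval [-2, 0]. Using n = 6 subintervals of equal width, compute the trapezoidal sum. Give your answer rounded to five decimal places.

Δu = (0 − (-2))/6 = 1/3.
g(-2) = 4, g(-5/3) = 10/9, g(-4/3) = -8/9, g(-1) = -2, g(-2/3) = -20/9, g(-1/3) = -14/9, g(0) = 0.
T_6 = (Δu/2)·[g(u_0) + 2g(u_1) + ... + 2g(u_{5}) + g(u_6)].
Sum ≈ -1.18519.

-1.18519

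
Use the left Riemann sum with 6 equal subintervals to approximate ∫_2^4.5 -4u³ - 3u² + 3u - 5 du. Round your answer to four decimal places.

Δu = (4.5 − 2)/6 = 5/12.
Left endpoints: 2, 29/12, 17/6, 3.25, 11/3, 49/12.
f(2) = -43, f(29/12) = -15493/216, f(17/6) = -12049/108, f(3.25) = -164.25, f(11/3) = -6251/27, f(49/12) = -68063/216.
Sum = Δu · [f(2) + f(29/12) + f(17/6) + ...].
Sum ≈ -390.4861.

-390.4861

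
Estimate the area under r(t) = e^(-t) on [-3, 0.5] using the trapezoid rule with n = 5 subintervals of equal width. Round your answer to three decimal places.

Δt = (0.5 − (-3))/5 = 0.7.
r(-3) ≈ 20.086, r(-2.3) ≈ 9.974, r(-1.6) ≈ 4.953, r(-0.9) ≈ 2.460, r(-0.2) ≈ 1.221, r(0.5) ≈ 0.607.
T_5 = (Δt/2)·[r(t_0) + 2r(t_1) + ... + 2r(t_{4}) + r(t_5)].
Sum ≈ 20.268.

20.268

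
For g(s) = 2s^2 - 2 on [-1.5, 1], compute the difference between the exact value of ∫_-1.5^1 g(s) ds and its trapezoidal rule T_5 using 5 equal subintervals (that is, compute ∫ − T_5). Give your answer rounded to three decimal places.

-0.208

Exact integral: ∫_-1.5^1 g(s) ds ≈ -2.08333.
T_5 = -1.875.
Error ≈ -2.08333 − (-1.875) ≈ -0.208.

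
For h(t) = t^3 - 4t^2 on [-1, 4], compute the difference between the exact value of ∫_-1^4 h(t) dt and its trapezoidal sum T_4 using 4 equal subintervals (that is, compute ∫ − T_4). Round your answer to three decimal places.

Exact integral: ∫_-1^4 h(t) dt ≈ -22.91667.
T_4 = -22.265625.
Error ≈ -22.91667 − (-22.265625) ≈ -0.651.

-0.651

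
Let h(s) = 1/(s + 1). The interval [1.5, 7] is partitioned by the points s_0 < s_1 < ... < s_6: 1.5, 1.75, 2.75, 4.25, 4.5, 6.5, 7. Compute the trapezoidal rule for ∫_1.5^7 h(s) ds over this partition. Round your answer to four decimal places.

1.1797

Subinterval widths: 0.25, 1, 1.5, 0.25, 2, 0.5.
h(1.5) = 0.4, h(1.75) = 4/11, h(2.75) = 4/15, h(4.25) = 4/21, h(4.5) = 2/11, h(6.5) = 2/15, h(7) = 0.125.
On each subinterval the trapezoid contributes (Δs_i/2)·[h(s_{i-1}) + h(s_i)].
Sum ≈ 1.1797.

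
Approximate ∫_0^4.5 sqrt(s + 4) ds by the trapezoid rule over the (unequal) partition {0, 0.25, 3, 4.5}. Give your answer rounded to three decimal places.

Subinterval widths: 0.25, 2.75, 1.5.
f(0) ≈ 2.000, f(0.25) ≈ 2.062, f(3) ≈ 2.646, f(4.5) ≈ 2.915.
On each subinterval the trapezoid contributes (Δs_i/2)·[f(s_{i-1}) + f(s_i)].
Sum ≈ 11.151.

11.151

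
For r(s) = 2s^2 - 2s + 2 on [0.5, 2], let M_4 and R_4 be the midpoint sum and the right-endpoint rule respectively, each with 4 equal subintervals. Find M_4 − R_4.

-0.94921875

M_4 = 4.46484375.
R_4 = 5.4140625.
M_4 − R_4 = -0.94921875.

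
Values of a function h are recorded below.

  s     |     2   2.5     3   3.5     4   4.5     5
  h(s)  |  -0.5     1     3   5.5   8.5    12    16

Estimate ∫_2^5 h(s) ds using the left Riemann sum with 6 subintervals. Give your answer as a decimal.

14.75

Δs = 0.5.
Sum = 0.5·[(-0.5) + 1 + 3 + 5.5 + 8.5 + 12] = 14.75.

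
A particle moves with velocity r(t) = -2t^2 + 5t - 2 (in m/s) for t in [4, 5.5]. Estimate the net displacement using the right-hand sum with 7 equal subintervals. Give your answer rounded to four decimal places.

Δt = (5.5 − 4)/7 = 3/14.
Right endpoints: 59/14, 31/7, 65/14, 34/7, 71/14, 37/7, 5.5.
r(59/14) = -806/49, r(31/7) = -935/49, r(65/14) = -1073/49, r(34/7) = -1220/49, r(71/14) = -1376/49, r(37/7) = -1541/49, r(5.5) = -35.
Sum = Δt · [r(59/14) + r(31/7) + r(65/14) + ...].
Sum ≈ -37.8980.

-37.8980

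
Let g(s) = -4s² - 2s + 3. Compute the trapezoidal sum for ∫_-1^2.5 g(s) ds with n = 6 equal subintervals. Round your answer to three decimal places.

-17.711

Δs = (2.5 − (-1))/6 = 7/12.
g(-1) = 1, g(-5/12) = 113/36, g(1/6) = 23/9, g(0.75) = -0.75, g(4/3) = -61/9, g(23/12) = -559/36, g(2.5) = -27.
T_6 = (Δs/2)·[g(s_0) + 2g(s_1) + ... + 2g(s_{5}) + g(s_6)].
Sum ≈ -17.711.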